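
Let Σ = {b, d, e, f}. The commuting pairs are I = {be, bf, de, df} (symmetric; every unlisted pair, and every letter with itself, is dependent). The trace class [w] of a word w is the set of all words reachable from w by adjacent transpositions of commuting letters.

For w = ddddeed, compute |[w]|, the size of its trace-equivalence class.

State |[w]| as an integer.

21

#0=d has no predecessor
#1=d depends on [0:d]
#2=d depends on [1:d]
#3=d depends on [2:d]
#4=e has no predecessor
#5=e depends on [4:e]
#6=d depends on [3:d]
sources: [0:d, 4:e]
N(rest) = Σ N(rest − s) over sources s of rest; N(one piece) = 1:
  size 1 → [5]=1  [6]=1
  size 2 → [3,6]=1  [4,5]=1  [5,6]=2
  size 3 → [2,3,6]=1  [3,5,6]=3  [4,5,6]=3
  size 4 → [1,2,3,6]=1  [2,3,5,6]=4  [3,4,5,6]=6
  size 5 → [0,1,2,3,6]=1  [1,2,3,5,6]=5  [2,3,4,5,6]=10
  first=0(d) contributes 15
  first=4(e) contributes 6
|[w]| = 21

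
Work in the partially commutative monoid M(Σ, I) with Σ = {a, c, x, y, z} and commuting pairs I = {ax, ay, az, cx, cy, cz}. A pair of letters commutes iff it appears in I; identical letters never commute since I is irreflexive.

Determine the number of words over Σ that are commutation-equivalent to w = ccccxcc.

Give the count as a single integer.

7

drop 0:c onto floor
drop 1:c onto {0:c}
drop 2:c onto {1:c}
drop 3:c onto {2:c}
drop 4:x onto floor
drop 5:c onto {3:c}
drop 6:c onto {5:c}
ground layer = {0:c, 4:x}
drop-orders for the pieces not yet dropped (sum over which currently-grounded one goes next):
  1 to go: {4} 1  {6} 1
  2 to go: {4,6} 2  {5,6} 1
  3 to go: {3,5,6} 1  {4,5,6} 3
  4 to go: {2,3,5,6} 1  {3,4,5,6} 4
  5 to go: {1,2,3,5,6} 1  {2,3,4,5,6} 5
  if 0:c drops first: 6 orders
  if 4:x drops first: 1 orders
heap linearizations: 7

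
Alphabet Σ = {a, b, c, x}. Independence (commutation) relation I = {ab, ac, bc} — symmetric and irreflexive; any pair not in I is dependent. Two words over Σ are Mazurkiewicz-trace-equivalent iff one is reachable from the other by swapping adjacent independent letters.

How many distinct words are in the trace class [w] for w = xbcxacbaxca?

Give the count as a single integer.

48

0(x) covers ∅
1(b) covers 0:x
2(c) covers 0:x
3(x) covers 1:b, 2:c
4(a) covers 3:x
5(c) covers 3:x
6(b) covers 3:x
7(a) covers 4:a
8(x) covers 5:c, 6:b, 7:a
9(c) covers 8:x
10(a) covers 8:x
floor of heap: 0:x
completions by unplaced set U, small U first (add the entries for U minus each lowest piece of U):
  |U|=1: {9}:1  {10}:1
  |U|=2: {9,10}:2
  |U|=3: {8,9,10}:2
  |U|=4: {5,8,9,10}:2  {6,8,9,10}:2  {7,8,9,10}:2
  |U|=5: {4,7,8,9,10}:2  {5,6,8,9,10}:4  {5,7,8,9,10}:4  {6,7,8,9,10}:4
  |U|=6: {4,5,7,8,9,10}:6  {4,6,7,8,9,10}:6  {5,6,7,8,9,10}:12
  |U|=7: {4,5,6,7,8,9,10}:24
  |U|=8: {3,4,5,6,7,8,9,10}:24
  |U|=9: {1,3,4,5,6,7,8,9,10}:24  {2,3,4,5,6,7,8,9,10}:24
  start at 0(x): 48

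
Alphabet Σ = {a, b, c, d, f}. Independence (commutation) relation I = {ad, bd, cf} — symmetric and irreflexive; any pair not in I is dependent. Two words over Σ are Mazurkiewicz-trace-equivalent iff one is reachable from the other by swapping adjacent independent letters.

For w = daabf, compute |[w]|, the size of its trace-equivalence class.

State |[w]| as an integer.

#0=d has no predecessor
#1=a has no predecessor
#2=a depends on [1:a]
#3=b depends on [2:a]
#4=f depends on [0:d, 3:b]
sources: [0:d, 1:a]
N(rest) = Σ N(rest − s) over sources s of rest; N(one piece) = 1:
  size 1 → [4]=1
  size 2 → [0,4]=1  [3,4]=1
  size 3 → [0,3,4]=2  [2,3,4]=1
  first=0(d) contributes 1
  first=1(a) contributes 3
|[w]| = 4

4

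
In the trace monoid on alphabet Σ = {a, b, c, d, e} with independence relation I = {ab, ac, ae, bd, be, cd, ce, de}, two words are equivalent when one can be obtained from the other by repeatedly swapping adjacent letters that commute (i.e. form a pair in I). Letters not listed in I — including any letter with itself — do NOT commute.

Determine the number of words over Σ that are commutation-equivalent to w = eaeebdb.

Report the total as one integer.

210

0(e) covers ∅
1(a) covers ∅
2(e) covers 0:e
3(e) covers 2:e
4(b) covers ∅
5(d) covers 1:a
6(b) covers 4:b
floor of heap: 0:e, 1:a, 4:b
completions by unplaced set U, small U first (add the entries for U minus each lowest piece of U):
  |U|=1: {3}:1  {5}:1  {6}:1
  |U|=2: {1,5}:1  {2,3}:1  {3,5}:2  {3,6}:2  {4,6}:1  {5,6}:2
  |U|=3: {0,2,3}:1  {1,3,5}:3  {1,5,6}:3  {2,3,5}:3  {2,3,6}:3  {3,4,6}:3  {3,5,6}:6  {4,5,6}:3
  |U|=4: {0,2,3,5}:4  {0,2,3,6}:4  {1,2,3,5}:6  {1,3,5,6}:12  {1,4,5,6}:6  {2,3,4,6}:6  {2,3,5,6}:12  {3,4,5,6}:12
  |U|=5: {0,1,2,3,5}:10  {0,2,3,4,6}:10  {0,2,3,5,6}:20  {1,2,3,5,6}:30  {1,3,4,5,6}:30  {2,3,4,5,6}:30
  start at 0(e): 90
  start at 1(a): 60
  start at 4(b): 60
sum over floor = 210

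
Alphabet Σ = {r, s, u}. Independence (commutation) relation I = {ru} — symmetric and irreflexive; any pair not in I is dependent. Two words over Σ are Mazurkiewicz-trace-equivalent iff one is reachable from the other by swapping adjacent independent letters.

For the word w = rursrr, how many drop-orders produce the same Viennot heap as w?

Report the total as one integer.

#0=r has no predecessor
#1=u has no predecessor
#2=r depends on [0:r]
#3=s depends on [1:u, 2:r]
#4=r depends on [3:s]
#5=r depends on [4:r]
sources: [0:r, 1:u]
N(rest) = Σ N(rest − s) over sources s of rest; N(one piece) = 1:
  size 1 → [5]=1
  size 2 → [4,5]=1
  size 3 → [3,4,5]=1
  size 4 → [1,3,4,5]=1  [2,3,4,5]=1
  first=0(r) contributes 2
  first=1(u) contributes 1
|[w]| = 3

3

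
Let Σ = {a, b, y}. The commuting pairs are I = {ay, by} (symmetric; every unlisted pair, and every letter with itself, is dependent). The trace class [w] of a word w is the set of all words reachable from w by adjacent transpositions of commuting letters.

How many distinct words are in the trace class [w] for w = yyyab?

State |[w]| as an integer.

drop 0:y onto floor
drop 1:y onto {0:y}
drop 2:y onto {1:y}
drop 3:a onto floor
drop 4:b onto {3:a}
ground layer = {0:y, 3:a}
drop-orders for the pieces not yet dropped (sum over which currently-grounded one goes next):
  1 to go: {2} 1  {4} 1
  2 to go: {1,2} 1  {2,4} 2  {3,4} 1
  3 to go: {0,1,2} 1  {1,2,4} 3  {2,3,4} 3
  if 0:y drops first: 6 orders
  if 3:a drops first: 4 orders
heap linearizations: 10

10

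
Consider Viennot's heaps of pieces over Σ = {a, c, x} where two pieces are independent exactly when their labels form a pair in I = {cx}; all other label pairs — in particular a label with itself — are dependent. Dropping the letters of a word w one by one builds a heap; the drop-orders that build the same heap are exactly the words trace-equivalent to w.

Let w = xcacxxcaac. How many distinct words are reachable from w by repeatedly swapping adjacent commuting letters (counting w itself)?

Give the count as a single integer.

0(x) covers ∅
1(c) covers ∅
2(a) covers 0:x, 1:c
3(c) covers 2:a
4(x) covers 2:a
5(x) covers 4:x
6(c) covers 3:c
7(a) covers 5:x, 6:c
8(a) covers 7:a
9(c) covers 8:a
floor of heap: 0:x, 1:c
completions by unplaced set U, small U first (add the entries for U minus each lowest piece of U):
  |U|=1: {9}:1
  |U|=2: {8,9}:1
  |U|=3: {7,8,9}:1
  |U|=4: {5,7,8,9}:1  {6,7,8,9}:1
  |U|=5: {3,6,7,8,9}:1  {4,5,7,8,9}:1  {5,6,7,8,9}:2
  |U|=6: {3,5,6,7,8,9}:3  {4,5,6,7,8,9}:3
  |U|=7: {3,4,5,6,7,8,9}:6
  |U|=8: {2,3,4,5,6,7,8,9}:6
  start at 0(x): 6
  start at 1(c): 6
sum over floor = 12

12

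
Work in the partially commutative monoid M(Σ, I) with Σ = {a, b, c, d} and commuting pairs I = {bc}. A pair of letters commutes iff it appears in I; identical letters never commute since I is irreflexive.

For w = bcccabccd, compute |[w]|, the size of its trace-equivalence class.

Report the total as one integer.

piece 0:b — minimal
piece 1:c — minimal
piece 2:c rests on {1:c}
piece 3:c rests on {2:c}
piece 4:a rests on {0:b, 3:c}
piece 5:b rests on {4:a}
piece 6:c rests on {4:a}
piece 7:c rests on {6:c}
piece 8:d rests on {5:b, 7:c}
minimal pieces: {0:b, 1:c}
ways to finish when only these pieces remain (= sum over removing one remaining piece with nothing left below it):
  1 left: {8}→1
  2 left: {5,8}→1  {7,8}→1
  3 left: {5,7,8}→2  {6,7,8}→1
  4 left: {5,6,7,8}→3
  5 left: {4,5,6,7,8}→3
  6 left: {0,4,5,6,7,8}→3  {3,4,5,6,7,8}→3
  7 left: {0,3,4,5,6,7,8}→6  {2,3,4,5,6,7,8}→3
  placing 0:b first → 3 extensions
  placing 1:c first → 9 extensions
total linear extensions = 12

12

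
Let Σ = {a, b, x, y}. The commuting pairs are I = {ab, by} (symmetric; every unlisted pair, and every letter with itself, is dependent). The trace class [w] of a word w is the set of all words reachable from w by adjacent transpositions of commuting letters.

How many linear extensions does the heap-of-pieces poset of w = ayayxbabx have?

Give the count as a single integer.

#0=a has no predecessor
#1=y depends on [0:a]
#2=a depends on [1:y]
#3=y depends on [2:a]
#4=x depends on [3:y]
#5=b depends on [4:x]
#6=a depends on [4:x]
#7=b depends on [5:b]
#8=x depends on [6:a, 7:b]
sources: [0:a]
N(rest) = Σ N(rest − s) over sources s of rest; N(one piece) = 1:
  size 1 → [8]=1
  size 2 → [6,8]=1  [7,8]=1
  size 3 → [5,7,8]=1  [6,7,8]=2
  size 4 → [5,6,7,8]=3
  size 5 → [4,5,6,7,8]=3
  size 6 → [3,4,5,6,7,8]=3
  size 7 → [2,3,4,5,6,7,8]=3
  first=0(a) contributes 3

3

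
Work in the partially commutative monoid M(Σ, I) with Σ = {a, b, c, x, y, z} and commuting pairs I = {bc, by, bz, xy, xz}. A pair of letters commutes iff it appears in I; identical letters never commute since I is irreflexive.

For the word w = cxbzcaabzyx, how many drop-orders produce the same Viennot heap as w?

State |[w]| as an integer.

drop 0:c onto floor
drop 1:x onto {0:c}
drop 2:b onto {1:x}
drop 3:z onto {0:c}
drop 4:c onto {1:x, 3:z}
drop 5:a onto {2:b, 4:c}
drop 6:a onto {5:a}
drop 7:b onto {6:a}
drop 8:z onto {6:a}
drop 9:y onto {8:z}
drop 10:x onto {7:b}
ground layer = {0:c}
drop-orders for the pieces not yet dropped (sum over which currently-grounded one goes next):
  1 to go: {9} 1  {10} 1
  2 to go: {7,10} 1  {8,9} 1  {9,10} 2
  3 to go: {7,9,10} 3  {8,9,10} 3
  4 to go: {7,8,9,10} 6
  5 to go: {6,7,8,9,10} 6
  6 to go: {5,6,7,8,9,10} 6
  7 to go: {2,5,6,7,8,9,10} 6  {4,5,6,7,8,9,10} 6
  8 to go: {2,4,5,6,7,8,9,10} 12  {3,4,5,6,7,8,9,10} 6
  9 to go: {1,2,4,5,6,7,8,9,10} 12  {2,3,4,5,6,7,8,9,10} 18
  if 0:c drops first: 30 orders

30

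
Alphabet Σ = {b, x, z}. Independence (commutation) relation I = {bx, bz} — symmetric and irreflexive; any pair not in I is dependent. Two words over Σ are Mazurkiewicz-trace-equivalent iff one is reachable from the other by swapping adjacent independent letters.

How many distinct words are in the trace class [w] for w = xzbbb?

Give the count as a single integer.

10

piece 0:x — minimal
piece 1:z rests on {0:x}
piece 2:b — minimal
piece 3:b rests on {2:b}
piece 4:b rests on {3:b}
minimal pieces: {0:x, 2:b}
ways to finish when only these pieces remain (= sum over removing one remaining piece with nothing left below it):
  1 left: {1}→1  {4}→1
  2 left: {0,1}→1  {1,4}→2  {3,4}→1
  3 left: {0,1,4}→3  {1,3,4}→3  {2,3,4}→1
  placing 0:x first → 4 extensions
  placing 2:b first → 6 extensions
total linear extensions = 10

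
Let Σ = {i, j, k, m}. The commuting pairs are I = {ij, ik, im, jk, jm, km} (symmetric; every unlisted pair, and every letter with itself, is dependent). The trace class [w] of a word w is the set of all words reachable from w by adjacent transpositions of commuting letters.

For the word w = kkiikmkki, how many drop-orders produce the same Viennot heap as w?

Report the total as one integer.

504

drop 0:k onto floor
drop 1:k onto {0:k}
drop 2:i onto floor
drop 3:i onto {2:i}
drop 4:k onto {1:k}
drop 5:m onto floor
drop 6:k onto {4:k}
drop 7:k onto {6:k}
drop 8:i onto {3:i}
ground layer = {0:k, 2:i, 5:m}
drop-orders for the pieces not yet dropped (sum over which currently-grounded one goes next):
  1 to go: {5} 1  {7} 1  {8} 1
  2 to go: {3,8} 1  {5,7} 2  {5,8} 2  {6,7} 1  {7,8} 2
  3 to go: {2,3,8} 1  {3,5,8} 3  {3,7,8} 3  {4,6,7} 1  {5,6,7} 3  {5,7,8} 6  {6,7,8} 3
  4 to go: {1,4,6,7} 1  {2,3,5,8} 4  {2,3,7,8} 4  {3,5,7,8} 12  {3,6,7,8} 6  {4,5,6,7} 4  {4,6,7,8} 4  {5,6,7,8} 12
  5 to go: {0,1,4,6,7} 1  {1,4,5,6,7} 5  {1,4,6,7,8} 5  {2,3,5,7,8} 20  {2,3,6,7,8} 10  {3,4,6,7,8} 10  {3,5,6,7,8} 30  {4,5,6,7,8} 20
  6 to go: {0,1,4,5,6,7} 6  {0,1,4,6,7,8} 6  {1,3,4,6,7,8} 15  {1,4,5,6,7,8} 30  {2,3,4,6,7,8} 20  {2,3,5,6,7,8} 60  {3,4,5,6,7,8} 60
  7 to go: {0,1,3,4,6,7,8} 21  {0,1,4,5,6,7,8} 42  {1,2,3,4,6,7,8} 35  {1,3,4,5,6,7,8} 105  {2,3,4,5,6,7,8} 140
  if 0:k drops first: 280 orders
  if 2:i drops first: 168 orders
  if 5:m drops first: 56 orders
heap linearizations: 504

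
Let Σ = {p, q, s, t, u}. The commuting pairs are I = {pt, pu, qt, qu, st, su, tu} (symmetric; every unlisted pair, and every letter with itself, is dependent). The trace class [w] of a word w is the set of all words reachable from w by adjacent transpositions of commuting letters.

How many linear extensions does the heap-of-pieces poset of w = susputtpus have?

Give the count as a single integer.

2520

piece 0:s — minimal
piece 1:u — minimal
piece 2:s rests on {0:s}
piece 3:p rests on {2:s}
piece 4:u rests on {1:u}
piece 5:t — minimal
piece 6:t rests on {5:t}
piece 7:p rests on {3:p}
piece 8:u rests on {4:u}
piece 9:s rests on {7:p}
minimal pieces: {0:s, 1:u, 5:t}
ways to finish when only these pieces remain (= sum over removing one remaining piece with nothing left below it):
  1 left: {6}→1  {8}→1  {9}→1
  2 left: {4,8}→1  {5,6}→1  {6,8}→2  {6,9}→2  {7,9}→1  {8,9}→2
  3 left: {1,4,8}→1  {3,7,9}→1  {4,6,8}→3  {4,8,9}→3  {5,6,8}→3  {5,6,9}→3  {6,7,9}→3  {6,8,9}→6  {7,8,9}→3
  4 left: {1,4,6,8}→4  {1,4,8,9}→4  {2,3,7,9}→1  {3,6,7,9}→4  {3,7,8,9}→4  {4,5,6,8}→6  {4,6,8,9}→12  {4,7,8,9}→6  {5,6,7,9}→6  {5,6,8,9}→12  {6,7,8,9}→12
  5 left: {0,2,3,7,9}→1  {1,4,5,6,8}→10  {1,4,6,8,9}→20  {1,4,7,8,9}→10  {2,3,6,7,9}→5  {2,3,7,8,9}→5  {3,4,7,8,9}→10  {3,5,6,7,9}→10  {3,6,7,8,9}→20  {4,5,6,8,9}→30  {4,6,7,8,9}→30  {5,6,7,8,9}→30
  6 left: {0,2,3,6,7,9}→6  {0,2,3,7,8,9}→6  {1,3,4,7,8,9}→20  {1,4,5,6,8,9}→60  {1,4,6,7,8,9}→60  {2,3,4,7,8,9}→15  {2,3,5,6,7,9}→15  {2,3,6,7,8,9}→30  {3,4,6,7,8,9}→60  {3,5,6,7,8,9}→60  {4,5,6,7,8,9}→90
  7 left: {0,2,3,4,7,8,9}→21  {0,2,3,5,6,7,9}→21  {0,2,3,6,7,8,9}→42  {1,2,3,4,7,8,9}→35  {1,3,4,6,7,8,9}→140  {1,4,5,6,7,8,9}→210  {2,3,4,6,7,8,9}→105  {2,3,5,6,7,8,9}→105  {3,4,5,6,7,8,9}→210
  8 left: {0,1,2,3,4,7,8,9}→56  {0,2,3,4,6,7,8,9}→168  {0,2,3,5,6,7,8,9}→168  {1,2,3,4,6,7,8,9}→280  {1,3,4,5,6,7,8,9}→560  {2,3,4,5,6,7,8,9}→420
  placing 0:s first → 1260 extensions
  placing 1:u first → 756 extensions
  placing 5:t first → 504 extensions
total linear extensions = 2520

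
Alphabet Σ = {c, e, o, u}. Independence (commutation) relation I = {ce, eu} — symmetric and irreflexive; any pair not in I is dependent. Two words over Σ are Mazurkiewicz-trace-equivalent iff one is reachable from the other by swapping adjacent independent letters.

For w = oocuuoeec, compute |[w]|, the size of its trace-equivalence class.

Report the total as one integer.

piece 0:o — minimal
piece 1:o rests on {0:o}
piece 2:c rests on {1:o}
piece 3:u rests on {2:c}
piece 4:u rests on {3:u}
piece 5:o rests on {4:u}
piece 6:e rests on {5:o}
piece 7:e rests on {6:e}
piece 8:c rests on {5:o}
minimal pieces: {0:o}
ways to finish when only these pieces remain (= sum over removing one remaining piece with nothing left below it):
  1 left: {7}→1  {8}→1
  2 left: {6,7}→1  {7,8}→2
  3 left: {6,7,8}→3
  4 left: {5,6,7,8}→3
  5 left: {4,5,6,7,8}→3
  6 left: {3,4,5,6,7,8}→3
  7 left: {2,3,4,5,6,7,8}→3
  placing 0:o first → 3 extensions

3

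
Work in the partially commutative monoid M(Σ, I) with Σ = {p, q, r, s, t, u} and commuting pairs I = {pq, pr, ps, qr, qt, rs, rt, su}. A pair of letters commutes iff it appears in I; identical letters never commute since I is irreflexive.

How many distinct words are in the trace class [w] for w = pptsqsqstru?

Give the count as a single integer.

10

drop 0:p onto floor
drop 1:p onto {0:p}
drop 2:t onto {1:p}
drop 3:s onto {2:t}
drop 4:q onto {3:s}
drop 5:s onto {4:q}
drop 6:q onto {5:s}
drop 7:s onto {6:q}
drop 8:t onto {7:s}
drop 9:r onto floor
drop 10:u onto {8:t, 9:r}
ground layer = {0:p, 9:r}
drop-orders for the pieces not yet dropped (sum over which currently-grounded one goes next):
  1 to go: {10} 1
  2 to go: {8,10} 1  {9,10} 1
  3 to go: {7,8,10} 1  {8,9,10} 2
  4 to go: {6,7,8,10} 1  {7,8,9,10} 3
  5 to go: {5,6,7,8,10} 1  {6,7,8,9,10} 4
  6 to go: {4,5,6,7,8,10} 1  {5,6,7,8,9,10} 5
  7 to go: {3,4,5,6,7,8,10} 1  {4,5,6,7,8,9,10} 6
  8 to go: {2,3,4,5,6,7,8,10} 1  {3,4,5,6,7,8,9,10} 7
  9 to go: {1,2,3,4,5,6,7,8,10} 1  {2,3,4,5,6,7,8,9,10} 8
  if 0:p drops first: 9 orders
  if 9:r drops first: 1 orders
heap linearizations: 10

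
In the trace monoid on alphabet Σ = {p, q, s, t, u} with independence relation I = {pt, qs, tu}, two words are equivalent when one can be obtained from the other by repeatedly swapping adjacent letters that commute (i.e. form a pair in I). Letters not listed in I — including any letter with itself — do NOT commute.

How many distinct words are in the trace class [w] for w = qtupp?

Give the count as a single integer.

#0=q has no predecessor
#1=t depends on [0:q]
#2=u depends on [0:q]
#3=p depends on [2:u]
#4=p depends on [3:p]
sources: [0:q]
N(rest) = Σ N(rest − s) over sources s of rest; N(one piece) = 1:
  size 1 → [1]=1  [4]=1
  size 2 → [1,4]=2  [3,4]=1
  size 3 → [1,3,4]=3  [2,3,4]=1
  first=0(q) contributes 4

4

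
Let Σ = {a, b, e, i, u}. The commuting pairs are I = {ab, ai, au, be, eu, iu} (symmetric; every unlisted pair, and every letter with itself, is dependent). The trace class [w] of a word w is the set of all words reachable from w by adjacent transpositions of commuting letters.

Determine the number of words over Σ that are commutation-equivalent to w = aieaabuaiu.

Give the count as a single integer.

#0=a has no predecessor
#1=i has no predecessor
#2=e depends on [0:a, 1:i]
#3=a depends on [2:e]
#4=a depends on [3:a]
#5=b depends on [1:i]
#6=u depends on [5:b]
#7=a depends on [4:a]
#8=i depends on [2:e, 5:b]
#9=u depends on [6:u]
sources: [0:a, 1:i]
N(rest) = Σ N(rest − s) over sources s of rest; N(one piece) = 1:
  size 1 → [7]=1  [8]=1  [9]=1
  size 2 → [4,7]=1  [6,9]=1  [7,8]=2  [7,9]=2  [8,9]=2
  size 3 → [3,4,7]=1  [4,7,8]=3  [4,7,9]=3  [6,7,9]=3  [6,8,9]=3  [7,8,9]=6
  size 4 → [3,4,7,8]=4  [3,4,7,9]=4  [4,6,7,9]=6  [4,7,8,9]=12  [5,6,8,9]=3  [6,7,8,9]=12
  size 5 → [2,3,4,7,8]=4  [3,4,6,7,9]=10  [3,4,7,8,9]=20  [4,6,7,8,9]=30  [5,6,7,8,9]=15
  size 6 → [0,2,3,4,7,8]=4  [2,3,4,7,8,9]=24  [3,4,6,7,8,9]=60  [4,5,6,7,8,9]=45
  size 7 → [0,2,3,4,7,8,9]=28  [2,3,4,6,7,8,9]=84  [3,4,5,6,7,8,9]=105
  size 8 → [0,2,3,4,6,7,8,9]=112  [2,3,4,5,6,7,8,9]=189
  first=0(a) contributes 189
  first=1(i) contributes 301
|[w]| = 490

490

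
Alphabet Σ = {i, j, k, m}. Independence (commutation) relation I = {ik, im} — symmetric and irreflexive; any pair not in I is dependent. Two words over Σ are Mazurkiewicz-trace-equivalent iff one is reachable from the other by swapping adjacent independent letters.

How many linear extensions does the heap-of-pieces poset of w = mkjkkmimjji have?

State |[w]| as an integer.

5

drop 0:m onto floor
drop 1:k onto {0:m}
drop 2:j onto {1:k}
drop 3:k onto {2:j}
drop 4:k onto {3:k}
drop 5:m onto {4:k}
drop 6:i onto {2:j}
drop 7:m onto {5:m}
drop 8:j onto {6:i, 7:m}
drop 9:j onto {8:j}
drop 10:i onto {9:j}
ground layer = {0:m}
drop-orders for the pieces not yet dropped (sum over which currently-grounded one goes next):
  1 to go: {10} 1
  2 to go: {9,10} 1
  3 to go: {8,9,10} 1
  4 to go: {6,8,9,10} 1  {7,8,9,10} 1
  5 to go: {5,7,8,9,10} 1  {6,7,8,9,10} 2
  6 to go: {4,5,7,8,9,10} 1  {5,6,7,8,9,10} 3
  7 to go: {3,4,5,7,8,9,10} 1  {4,5,6,7,8,9,10} 4
  8 to go: {3,4,5,6,7,8,9,10} 5
  9 to go: {2,3,4,5,6,7,8,9,10} 5
  if 0:m drops first: 5 orders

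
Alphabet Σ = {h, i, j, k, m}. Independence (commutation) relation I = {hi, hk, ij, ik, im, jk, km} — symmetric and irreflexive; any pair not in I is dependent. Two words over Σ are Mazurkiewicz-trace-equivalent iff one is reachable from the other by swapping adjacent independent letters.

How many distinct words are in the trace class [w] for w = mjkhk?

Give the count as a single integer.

drop 0:m onto floor
drop 1:j onto {0:m}
drop 2:k onto floor
drop 3:h onto {1:j}
drop 4:k onto {2:k}
ground layer = {0:m, 2:k}
drop-orders for the pieces not yet dropped (sum over which currently-grounded one goes next):
  1 to go: {3} 1  {4} 1
  2 to go: {1,3} 1  {2,4} 1  {3,4} 2
  3 to go: {0,1,3} 1  {1,3,4} 3  {2,3,4} 3
  if 0:m drops first: 6 orders
  if 2:k drops first: 4 orders
heap linearizations: 10

10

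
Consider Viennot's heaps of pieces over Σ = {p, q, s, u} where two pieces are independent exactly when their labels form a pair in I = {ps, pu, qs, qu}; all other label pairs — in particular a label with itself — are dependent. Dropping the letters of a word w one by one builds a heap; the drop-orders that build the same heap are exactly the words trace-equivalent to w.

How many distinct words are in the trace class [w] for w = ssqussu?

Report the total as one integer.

drop 0:s onto floor
drop 1:s onto {0:s}
drop 2:q onto floor
drop 3:u onto {1:s}
drop 4:s onto {3:u}
drop 5:s onto {4:s}
drop 6:u onto {5:s}
ground layer = {0:s, 2:q}
drop-orders for the pieces not yet dropped (sum over which currently-grounded one goes next):
  1 to go: {2} 1  {6} 1
  2 to go: {2,6} 2  {5,6} 1
  3 to go: {2,5,6} 3  {4,5,6} 1
  4 to go: {2,4,5,6} 4  {3,4,5,6} 1
  5 to go: {1,3,4,5,6} 1  {2,3,4,5,6} 5
  if 0:s drops first: 6 orders
  if 2:q drops first: 1 orders
heap linearizations: 7

7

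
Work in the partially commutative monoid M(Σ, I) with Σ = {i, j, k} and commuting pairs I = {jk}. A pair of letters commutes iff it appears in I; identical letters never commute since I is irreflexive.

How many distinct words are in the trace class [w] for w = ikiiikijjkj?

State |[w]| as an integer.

piece 0:i — minimal
piece 1:k rests on {0:i}
piece 2:i rests on {1:k}
piece 3:i rests on {2:i}
piece 4:i rests on {3:i}
piece 5:k rests on {4:i}
piece 6:i rests on {5:k}
piece 7:j rests on {6:i}
piece 8:j rests on {7:j}
piece 9:k rests on {6:i}
piece 10:j rests on {8:j}
minimal pieces: {0:i}
ways to finish when only these pieces remain (= sum over removing one remaining piece with nothing left below it):
  1 left: {9}→1  {10}→1
  2 left: {8,10}→1  {9,10}→2
  3 left: {7,8,10}→1  {8,9,10}→3
  4 left: {7,8,9,10}→4
  5 left: {6,7,8,9,10}→4
  6 left: {5,6,7,8,9,10}→4
  7 left: {4,5,6,7,8,9,10}→4
  8 left: {3,4,5,6,7,8,9,10}→4
  9 left: {2,3,4,5,6,7,8,9,10}→4
  placing 0:i first → 4 extensions

4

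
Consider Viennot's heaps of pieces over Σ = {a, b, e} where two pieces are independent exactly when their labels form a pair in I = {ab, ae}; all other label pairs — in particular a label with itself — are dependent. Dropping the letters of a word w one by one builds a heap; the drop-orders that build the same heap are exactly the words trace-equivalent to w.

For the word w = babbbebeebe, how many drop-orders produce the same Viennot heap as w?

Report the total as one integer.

11

#0=b has no predecessor
#1=a has no predecessor
#2=b depends on [0:b]
#3=b depends on [2:b]
#4=b depends on [3:b]
#5=e depends on [4:b]
#6=b depends on [5:e]
#7=e depends on [6:b]
#8=e depends on [7:e]
#9=b depends on [8:e]
#10=e depends on [9:b]
sources: [0:b, 1:a]
N(rest) = Σ N(rest − s) over sources s of rest; N(one piece) = 1:
  size 1 → [1]=1  [10]=1
  size 2 → [1,10]=2  [9,10]=1
  size 3 → [1,9,10]=3  [8,9,10]=1
  size 4 → [1,8,9,10]=4  [7,8,9,10]=1
  size 5 → [1,7,8,9,10]=5  [6,7,8,9,10]=1
  size 6 → [1,6,7,8,9,10]=6  [5,6,7,8,9,10]=1
  size 7 → [1,5,6,7,8,9,10]=7  [4,5,6,7,8,9,10]=1
  size 8 → [1,4,5,6,7,8,9,10]=8  [3,4,5,6,7,8,9,10]=1
  size 9 → [1,3,4,5,6,7,8,9,10]=9  [2,3,4,5,6,7,8,9,10]=1
  first=0(b) contributes 10
  first=1(a) contributes 1
|[w]| = 11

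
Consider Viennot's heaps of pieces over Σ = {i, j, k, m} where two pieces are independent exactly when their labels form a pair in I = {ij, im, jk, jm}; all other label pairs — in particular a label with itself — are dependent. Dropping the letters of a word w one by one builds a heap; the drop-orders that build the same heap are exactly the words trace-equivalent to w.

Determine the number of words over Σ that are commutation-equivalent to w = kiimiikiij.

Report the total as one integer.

50

#0=k has no predecessor
#1=i depends on [0:k]
#2=i depends on [1:i]
#3=m depends on [0:k]
#4=i depends on [2:i]
#5=i depends on [4:i]
#6=k depends on [3:m, 5:i]
#7=i depends on [6:k]
#8=i depends on [7:i]
#9=j has no predecessor
sources: [0:k, 9:j]
N(rest) = Σ N(rest − s) over sources s of rest; N(one piece) = 1:
  size 1 → [8]=1  [9]=1
  size 2 → [7,8]=1  [8,9]=2
  size 3 → [6,7,8]=1  [7,8,9]=3
  size 4 → [3,6,7,8]=1  [5,6,7,8]=1  [6,7,8,9]=4
  size 5 → [3,5,6,7,8]=2  [3,6,7,8,9]=5  [4,5,6,7,8]=1  [5,6,7,8,9]=5
  size 6 → [2,4,5,6,7,8]=1  [3,4,5,6,7,8]=3  [3,5,6,7,8,9]=12  [4,5,6,7,8,9]=6
  size 7 → [1,2,4,5,6,7,8]=1  [2,3,4,5,6,7,8]=4  [2,4,5,6,7,8,9]=7  [3,4,5,6,7,8,9]=21
  size 8 → [1,2,3,4,5,6,7,8]=5  [1,2,4,5,6,7,8,9]=8  [2,3,4,5,6,7,8,9]=32
  first=0(k) contributes 45
  first=9(j) contributes 5
|[w]| = 50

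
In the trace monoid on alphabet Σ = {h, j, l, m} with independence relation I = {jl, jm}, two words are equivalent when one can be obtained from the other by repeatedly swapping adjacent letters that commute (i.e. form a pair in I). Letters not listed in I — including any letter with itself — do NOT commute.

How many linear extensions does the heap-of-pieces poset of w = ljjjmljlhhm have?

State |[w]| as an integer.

piece 0:l — minimal
piece 1:j — minimal
piece 2:j rests on {1:j}
piece 3:j rests on {2:j}
piece 4:m rests on {0:l}
piece 5:l rests on {4:m}
piece 6:j rests on {3:j}
piece 7:l rests on {5:l}
piece 8:h rests on {6:j, 7:l}
piece 9:h rests on {8:h}
piece 10:m rests on {9:h}
minimal pieces: {0:l, 1:j}
ways to finish when only these pieces remain (= sum over removing one remaining piece with nothing left below it):
  1 left: {10}→1
  2 left: {9,10}→1
  3 left: {8,9,10}→1
  4 left: {6,8,9,10}→1  {7,8,9,10}→1
  5 left: {3,6,8,9,10}→1  {5,7,8,9,10}→1  {6,7,8,9,10}→2
  6 left: {2,3,6,8,9,10}→1  {3,6,7,8,9,10}→3  {4,5,7,8,9,10}→1  {5,6,7,8,9,10}→3
  7 left: {0,4,5,7,8,9,10}→1  {1,2,3,6,8,9,10}→1  {2,3,6,7,8,9,10}→4  {3,5,6,7,8,9,10}→6  {4,5,6,7,8,9,10}→4
  8 left: {0,4,5,6,7,8,9,10}→5  {1,2,3,6,7,8,9,10}→5  {2,3,5,6,7,8,9,10}→10  {3,4,5,6,7,8,9,10}→10
  9 left: {0,3,4,5,6,7,8,9,10}→15  {1,2,3,5,6,7,8,9,10}→15  {2,3,4,5,6,7,8,9,10}→20
  placing 0:l first → 35 extensions
  placing 1:j first → 35 extensions
total linear extensions = 70

70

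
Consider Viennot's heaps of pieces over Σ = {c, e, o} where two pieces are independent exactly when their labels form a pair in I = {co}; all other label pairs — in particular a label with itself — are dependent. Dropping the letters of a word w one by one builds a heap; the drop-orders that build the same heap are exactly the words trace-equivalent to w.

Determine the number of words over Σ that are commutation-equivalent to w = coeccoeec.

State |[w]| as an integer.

6

piece 0:c — minimal
piece 1:o — minimal
piece 2:e rests on {0:c, 1:o}
piece 3:c rests on {2:e}
piece 4:c rests on {3:c}
piece 5:o rests on {2:e}
piece 6:e rests on {4:c, 5:o}
piece 7:e rests on {6:e}
piece 8:c rests on {7:e}
minimal pieces: {0:c, 1:o}
ways to finish when only these pieces remain (= sum over removing one remaining piece with nothing left below it):
  1 left: {8}→1
  2 left: {7,8}→1
  3 left: {6,7,8}→1
  4 left: {4,6,7,8}→1  {5,6,7,8}→1
  5 left: {3,4,6,7,8}→1  {4,5,6,7,8}→2
  6 left: {3,4,5,6,7,8}→3
  7 left: {2,3,4,5,6,7,8}→3
  placing 0:c first → 3 extensions
  placing 1:o first → 3 extensions
total linear extensions = 6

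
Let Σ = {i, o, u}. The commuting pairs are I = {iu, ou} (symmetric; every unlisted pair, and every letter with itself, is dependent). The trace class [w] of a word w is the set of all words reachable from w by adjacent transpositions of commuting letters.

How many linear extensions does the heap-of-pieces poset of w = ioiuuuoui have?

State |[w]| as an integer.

126

drop 0:i onto floor
drop 1:o onto {0:i}
drop 2:i onto {1:o}
drop 3:u onto floor
drop 4:u onto {3:u}
drop 5:u onto {4:u}
drop 6:o onto {2:i}
drop 7:u onto {5:u}
drop 8:i onto {6:o}
ground layer = {0:i, 3:u}
drop-orders for the pieces not yet dropped (sum over which currently-grounded one goes next):
  1 to go: {7} 1  {8} 1
  2 to go: {5,7} 1  {6,8} 1  {7,8} 2
  3 to go: {2,6,8} 1  {4,5,7} 1  {5,7,8} 3  {6,7,8} 3
  4 to go: {1,2,6,8} 1  {2,6,7,8} 4  {3,4,5,7} 1  {4,5,7,8} 4  {5,6,7,8} 6
  5 to go: {0,1,2,6,8} 1  {1,2,6,7,8} 5  {2,5,6,7,8} 10  {3,4,5,7,8} 5  {4,5,6,7,8} 10
  6 to go: {0,1,2,6,7,8} 6  {1,2,5,6,7,8} 15  {2,4,5,6,7,8} 20  {3,4,5,6,7,8} 15
  7 to go: {0,1,2,5,6,7,8} 21  {1,2,4,5,6,7,8} 35  {2,3,4,5,6,7,8} 35
  if 0:i drops first: 70 orders
  if 3:u drops first: 56 orders
heap linearizations: 126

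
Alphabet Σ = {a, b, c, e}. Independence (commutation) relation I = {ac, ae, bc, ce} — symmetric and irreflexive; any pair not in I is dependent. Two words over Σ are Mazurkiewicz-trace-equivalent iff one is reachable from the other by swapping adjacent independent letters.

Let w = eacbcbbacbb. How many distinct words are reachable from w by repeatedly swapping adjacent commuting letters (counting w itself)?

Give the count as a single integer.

drop 0:e onto floor
drop 1:a onto floor
drop 2:c onto floor
drop 3:b onto {0:e, 1:a}
drop 4:c onto {2:c}
drop 5:b onto {3:b}
drop 6:b onto {5:b}
drop 7:a onto {6:b}
drop 8:c onto {4:c}
drop 9:b onto {7:a}
drop 10:b onto {9:b}
ground layer = {0:e, 1:a, 2:c}
drop-orders for the pieces not yet dropped (sum over which currently-grounded one goes next):
  1 to go: {8} 1  {10} 1
  2 to go: {4,8} 1  {8,10} 2  {9,10} 1
  3 to go: {2,4,8} 1  {4,8,10} 3  {7,9,10} 1  {8,9,10} 3
  4 to go: {2,4,8,10} 4  {4,8,9,10} 6  {6,7,9,10} 1  {7,8,9,10} 4
  5 to go: {2,4,8,9,10} 10  {4,7,8,9,10} 10  {5,6,7,9,10} 1  {6,7,8,9,10} 5
  6 to go: {2,4,7,8,9,10} 20  {3,5,6,7,9,10} 1  {4,6,7,8,9,10} 15  {5,6,7,8,9,10} 6
  7 to go: {0,3,5,6,7,9,10} 1  {1,3,5,6,7,9,10} 1  {2,4,6,7,8,9,10} 35  {3,5,6,7,8,9,10} 7  {4,5,6,7,8,9,10} 21
  8 to go: {0,1,3,5,6,7,9,10} 2  {0,3,5,6,7,8,9,10} 8  {1,3,5,6,7,8,9,10} 8  {2,4,5,6,7,8,9,10} 56  {3,4,5,6,7,8,9,10} 28
  9 to go: {0,1,3,5,6,7,8,9,10} 18  {0,3,4,5,6,7,8,9,10} 36  {1,3,4,5,6,7,8,9,10} 36  {2,3,4,5,6,7,8,9,10} 84
  if 0:e drops first: 120 orders
  if 1:a drops first: 120 orders
  if 2:c drops first: 90 orders
heap linearizations: 330

330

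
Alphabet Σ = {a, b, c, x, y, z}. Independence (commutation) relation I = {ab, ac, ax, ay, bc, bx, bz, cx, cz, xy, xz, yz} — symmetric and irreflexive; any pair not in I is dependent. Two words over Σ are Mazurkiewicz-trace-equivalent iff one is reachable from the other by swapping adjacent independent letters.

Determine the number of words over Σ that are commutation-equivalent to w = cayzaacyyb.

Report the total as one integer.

piece 0:c — minimal
piece 1:a — minimal
piece 2:y rests on {0:c}
piece 3:z rests on {1:a}
piece 4:a rests on {3:z}
piece 5:a rests on {4:a}
piece 6:c rests on {2:y}
piece 7:y rests on {6:c}
piece 8:y rests on {7:y}
piece 9:b rests on {8:y}
minimal pieces: {0:c, 1:a}
ways to finish when only these pieces remain (= sum over removing one remaining piece with nothing left below it):
  1 left: {5}→1  {9}→1
  2 left: {4,5}→1  {5,9}→2  {8,9}→1
  3 left: {3,4,5}→1  {4,5,9}→3  {5,8,9}→3  {7,8,9}→1
  4 left: {1,3,4,5}→1  {3,4,5,9}→4  {4,5,8,9}→6  {5,7,8,9}→4  {6,7,8,9}→1
  5 left: {1,3,4,5,9}→5  {2,6,7,8,9}→1  {3,4,5,8,9}→10  {4,5,7,8,9}→10  {5,6,7,8,9}→5
  6 left: {0,2,6,7,8,9}→1  {1,3,4,5,8,9}→15  {2,5,6,7,8,9}→6  {3,4,5,7,8,9}→20  {4,5,6,7,8,9}→15
  7 left: {0,2,5,6,7,8,9}→7  {1,3,4,5,7,8,9}→35  {2,4,5,6,7,8,9}→21  {3,4,5,6,7,8,9}→35
  8 left: {0,2,4,5,6,7,8,9}→28  {1,3,4,5,6,7,8,9}→70  {2,3,4,5,6,7,8,9}→56
  placing 0:c first → 126 extensions
  placing 1:a first → 84 extensions
total linear extensions = 210

210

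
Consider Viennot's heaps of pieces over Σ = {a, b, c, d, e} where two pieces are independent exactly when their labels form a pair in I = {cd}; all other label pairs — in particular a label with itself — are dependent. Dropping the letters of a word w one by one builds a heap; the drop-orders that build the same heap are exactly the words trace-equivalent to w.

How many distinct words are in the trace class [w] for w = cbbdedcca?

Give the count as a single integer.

3

drop 0:c onto floor
drop 1:b onto {0:c}
drop 2:b onto {1:b}
drop 3:d onto {2:b}
drop 4:e onto {3:d}
drop 5:d onto {4:e}
drop 6:c onto {4:e}
drop 7:c onto {6:c}
drop 8:a onto {5:d, 7:c}
ground layer = {0:c}
drop-orders for the pieces not yet dropped (sum over which currently-grounded one goes next):
  1 to go: {8} 1
  2 to go: {5,8} 1  {7,8} 1
  3 to go: {5,7,8} 2  {6,7,8} 1
  4 to go: {5,6,7,8} 3
  5 to go: {4,5,6,7,8} 3
  6 to go: {3,4,5,6,7,8} 3
  7 to go: {2,3,4,5,6,7,8} 3
  if 0:c drops first: 3 orders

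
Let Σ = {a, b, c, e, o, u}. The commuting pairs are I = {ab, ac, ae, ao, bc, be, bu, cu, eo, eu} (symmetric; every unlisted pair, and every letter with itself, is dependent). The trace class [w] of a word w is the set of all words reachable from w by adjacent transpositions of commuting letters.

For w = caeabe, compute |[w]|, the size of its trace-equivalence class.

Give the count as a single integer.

piece 0:c — minimal
piece 1:a — minimal
piece 2:e rests on {0:c}
piece 3:a rests on {1:a}
piece 4:b — minimal
piece 5:e rests on {2:e}
minimal pieces: {0:c, 1:a, 4:b}
ways to finish when only these pieces remain (= sum over removing one remaining piece with nothing left below it):
  1 left: {3}→1  {4}→1  {5}→1
  2 left: {1,3}→1  {2,5}→1  {3,4}→2  {3,5}→2  {4,5}→2
  3 left: {0,2,5}→1  {1,3,4}→3  {1,3,5}→3  {2,3,5}→3  {2,4,5}→3  {3,4,5}→6
  4 left: {0,2,3,5}→4  {0,2,4,5}→4  {1,2,3,5}→6  {1,3,4,5}→12  {2,3,4,5}→12
  placing 0:c first → 30 extensions
  placing 1:a first → 20 extensions
  placing 4:b first → 10 extensions
total linear extensions = 60

60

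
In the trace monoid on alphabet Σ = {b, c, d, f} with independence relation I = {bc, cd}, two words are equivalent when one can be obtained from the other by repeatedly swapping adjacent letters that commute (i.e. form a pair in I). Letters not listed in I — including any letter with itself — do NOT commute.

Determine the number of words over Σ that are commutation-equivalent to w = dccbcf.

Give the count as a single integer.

10

0(d) covers ∅
1(c) covers ∅
2(c) covers 1:c
3(b) covers 0:d
4(c) covers 2:c
5(f) covers 3:b, 4:c
floor of heap: 0:d, 1:c
completions by unplaced set U, small U first (add the entries for U minus each lowest piece of U):
  |U|=1: {5}:1
  |U|=2: {3,5}:1  {4,5}:1
  |U|=3: {0,3,5}:1  {2,4,5}:1  {3,4,5}:2
  |U|=4: {0,3,4,5}:3  {1,2,4,5}:1  {2,3,4,5}:3
  start at 0(d): 4
  start at 1(c): 6
sum over floor = 10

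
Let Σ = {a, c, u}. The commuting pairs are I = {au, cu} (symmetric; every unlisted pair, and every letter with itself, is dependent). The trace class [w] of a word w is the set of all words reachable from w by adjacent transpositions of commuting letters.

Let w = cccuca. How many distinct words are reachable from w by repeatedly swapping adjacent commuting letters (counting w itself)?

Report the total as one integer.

drop 0:c onto floor
drop 1:c onto {0:c}
drop 2:c onto {1:c}
drop 3:u onto floor
drop 4:c onto {2:c}
drop 5:a onto {4:c}
ground layer = {0:c, 3:u}
drop-orders for the pieces not yet dropped (sum over which currently-grounded one goes next):
  1 to go: {3} 1  {5} 1
  2 to go: {3,5} 2  {4,5} 1
  3 to go: {2,4,5} 1  {3,4,5} 3
  4 to go: {1,2,4,5} 1  {2,3,4,5} 4
  if 0:c drops first: 5 orders
  if 3:u drops first: 1 orders
heap linearizations: 6

6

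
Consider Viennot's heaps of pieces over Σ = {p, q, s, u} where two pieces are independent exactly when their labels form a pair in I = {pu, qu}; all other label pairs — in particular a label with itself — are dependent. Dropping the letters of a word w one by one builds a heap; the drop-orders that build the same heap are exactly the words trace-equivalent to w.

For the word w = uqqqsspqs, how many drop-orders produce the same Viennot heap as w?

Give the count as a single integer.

4

piece 0:u — minimal
piece 1:q — minimal
piece 2:q rests on {1:q}
piece 3:q rests on {2:q}
piece 4:s rests on {0:u, 3:q}
piece 5:s rests on {4:s}
piece 6:p rests on {5:s}
piece 7:q rests on {6:p}
piece 8:s rests on {7:q}
minimal pieces: {0:u, 1:q}
ways to finish when only these pieces remain (= sum over removing one remaining piece with nothing left below it):
  1 left: {8}→1
  2 left: {7,8}→1
  3 left: {6,7,8}→1
  4 left: {5,6,7,8}→1
  5 left: {4,5,6,7,8}→1
  6 left: {0,4,5,6,7,8}→1  {3,4,5,6,7,8}→1
  7 left: {0,3,4,5,6,7,8}→2  {2,3,4,5,6,7,8}→1
  placing 0:u first → 1 extensions
  placing 1:q first → 3 extensions
total linear extensions = 4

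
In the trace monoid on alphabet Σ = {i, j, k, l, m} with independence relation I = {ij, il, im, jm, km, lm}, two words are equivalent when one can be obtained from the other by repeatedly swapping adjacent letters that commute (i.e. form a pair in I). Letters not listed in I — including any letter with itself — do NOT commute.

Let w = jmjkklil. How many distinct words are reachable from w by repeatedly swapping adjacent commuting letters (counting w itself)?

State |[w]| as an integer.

0(j) covers ∅
1(m) covers ∅
2(j) covers 0:j
3(k) covers 2:j
4(k) covers 3:k
5(l) covers 4:k
6(i) covers 4:k
7(l) covers 5:l
floor of heap: 0:j, 1:m
completions by unplaced set U, small U first (add the entries for U minus each lowest piece of U):
  |U|=1: {1}:1  {6}:1  {7}:1
  |U|=2: {1,6}:2  {1,7}:2  {5,7}:1  {6,7}:2
  |U|=3: {1,5,7}:3  {1,6,7}:6  {5,6,7}:3
  |U|=4: {1,5,6,7}:12  {4,5,6,7}:3
  |U|=5: {1,4,5,6,7}:15  {3,4,5,6,7}:3
  |U|=6: {1,3,4,5,6,7}:18  {2,3,4,5,6,7}:3
  start at 0(j): 21
  start at 1(m): 3
sum over floor = 24

24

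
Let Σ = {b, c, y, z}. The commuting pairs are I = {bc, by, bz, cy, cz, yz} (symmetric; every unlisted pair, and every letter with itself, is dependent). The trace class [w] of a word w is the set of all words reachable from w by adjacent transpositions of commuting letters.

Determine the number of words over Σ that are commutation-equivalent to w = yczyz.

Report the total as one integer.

30

piece 0:y — minimal
piece 1:c — minimal
piece 2:z — minimal
piece 3:y rests on {0:y}
piece 4:z rests on {2:z}
minimal pieces: {0:y, 1:c, 2:z}
ways to finish when only these pieces remain (= sum over removing one remaining piece with nothing left below it):
  1 left: {1}→1  {3}→1  {4}→1
  2 left: {0,3}→1  {1,3}→2  {1,4}→2  {2,4}→1  {3,4}→2
  3 left: {0,1,3}→3  {0,3,4}→3  {1,2,4}→3  {1,3,4}→6  {2,3,4}→3
  placing 0:y first → 12 extensions
  placing 1:c first → 6 extensions
  placing 2:z first → 12 extensions
total linear extensions = 30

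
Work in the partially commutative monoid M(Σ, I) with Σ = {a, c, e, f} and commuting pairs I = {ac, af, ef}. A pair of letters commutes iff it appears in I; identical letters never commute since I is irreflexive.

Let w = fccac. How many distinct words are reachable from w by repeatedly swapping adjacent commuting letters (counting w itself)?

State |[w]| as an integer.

#0=f has no predecessor
#1=c depends on [0:f]
#2=c depends on [1:c]
#3=a has no predecessor
#4=c depends on [2:c]
sources: [0:f, 3:a]
N(rest) = Σ N(rest − s) over sources s of rest; N(one piece) = 1:
  size 1 → [3]=1  [4]=1
  size 2 → [2,4]=1  [3,4]=2
  size 3 → [1,2,4]=1  [2,3,4]=3
  first=0(f) contributes 4
  first=3(a) contributes 1
|[w]| = 5

5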